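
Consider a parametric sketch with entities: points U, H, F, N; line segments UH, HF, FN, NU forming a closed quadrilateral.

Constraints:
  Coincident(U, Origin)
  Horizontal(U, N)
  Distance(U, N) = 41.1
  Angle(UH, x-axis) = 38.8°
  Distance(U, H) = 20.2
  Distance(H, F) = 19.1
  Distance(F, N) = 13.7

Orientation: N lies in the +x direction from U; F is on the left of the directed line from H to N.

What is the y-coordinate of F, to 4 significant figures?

12.18

U is at the origin; U and N share the same y with |UN| = 41.1 and N in +x, so N = (41.1, 0). UH runs at 38.8° with |UH| = 20.2, so H = (15.74, 12.66). F is determined by |HF| = 19.1 and |FN| = 13.7 together: it lies at the intersection of circle(H, 19.1) and circle(N, 13.7). With |HN| = 28.34, the foot of the radical line on HN is 17.30 from H and the perpendicular offset is √(19.1² − 17.30²) = 8.105. Taking the left-of-HN solution: F = (34.84, 12.18).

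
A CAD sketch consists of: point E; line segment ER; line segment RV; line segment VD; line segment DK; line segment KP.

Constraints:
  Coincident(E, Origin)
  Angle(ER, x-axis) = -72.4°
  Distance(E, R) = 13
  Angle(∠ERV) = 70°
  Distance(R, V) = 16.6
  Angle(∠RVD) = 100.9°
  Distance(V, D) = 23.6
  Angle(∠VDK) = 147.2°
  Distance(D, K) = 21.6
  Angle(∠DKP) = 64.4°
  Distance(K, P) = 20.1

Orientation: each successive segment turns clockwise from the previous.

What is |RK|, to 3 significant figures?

45.1

∠RVD = 100.9° gives VD at 98.5° from the x-axis; with |VD| = 23.6, D = (-16.1, 11.6). ∠VDK = 147.2° gives DK at 65.7° from the x-axis; with |DK| = 21.6, K = (-7.25, 31.3). Then |RK| = |K − R| = 45.1.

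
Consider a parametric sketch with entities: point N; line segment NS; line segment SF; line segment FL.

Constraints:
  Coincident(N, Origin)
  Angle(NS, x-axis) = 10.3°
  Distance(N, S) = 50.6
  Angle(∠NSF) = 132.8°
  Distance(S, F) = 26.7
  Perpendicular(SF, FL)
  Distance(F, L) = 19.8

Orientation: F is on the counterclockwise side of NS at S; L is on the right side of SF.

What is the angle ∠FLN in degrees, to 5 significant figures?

47.016°

∠NSF = 132.8°, so SF runs at 10.3° + (180° − 132.8°) = 57.500° from the x-axis; with |SF| = 26.7, F = S + 26.7·(cos 57.500°, sin 57.500°) = (64.130, 31.566). SF is perpendicular to FL; with |FL| = 19.8 on the right of SF, L = F + 19.8·(0.84339, -0.53730) = (80.830, 20.927). Then cos ∠FLN = LF·LN / (|LF||LN|), giving 47.016°.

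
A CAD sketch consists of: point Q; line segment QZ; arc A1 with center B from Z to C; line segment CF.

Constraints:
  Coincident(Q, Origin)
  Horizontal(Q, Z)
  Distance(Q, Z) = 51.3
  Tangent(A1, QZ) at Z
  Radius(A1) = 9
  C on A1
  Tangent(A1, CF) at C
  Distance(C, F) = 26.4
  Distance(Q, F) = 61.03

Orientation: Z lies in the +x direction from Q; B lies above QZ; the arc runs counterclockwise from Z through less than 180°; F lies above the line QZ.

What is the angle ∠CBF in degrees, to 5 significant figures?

71.175°

Checks: Q = (0.00, 0.00) ✓; |BC| = 9.000 ✓; ∠(BC, CF) = 90.00° ✓; |CF| = 26.40 ✓; |QF| = 61.03 ✓.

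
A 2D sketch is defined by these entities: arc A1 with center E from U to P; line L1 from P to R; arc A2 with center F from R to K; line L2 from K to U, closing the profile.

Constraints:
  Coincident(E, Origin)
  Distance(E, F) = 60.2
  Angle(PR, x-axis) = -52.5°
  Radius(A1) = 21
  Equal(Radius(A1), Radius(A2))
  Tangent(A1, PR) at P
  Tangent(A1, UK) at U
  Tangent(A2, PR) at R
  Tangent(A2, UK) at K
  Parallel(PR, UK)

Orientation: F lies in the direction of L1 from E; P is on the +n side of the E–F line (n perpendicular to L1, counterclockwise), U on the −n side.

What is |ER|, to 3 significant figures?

63.8

Tangency of A1 to both parallel lines with radius 21.0 puts P and U at E ± 21.0·n: P = (16.7, 12.8), U = (-16.7, -12.8). Equal radii place R and K the same way about F: R = F + 21.0·n = (53.3, -35.0), K = F − 21.0·n = (20.0, -60.5). Then |ER| = |R − E| = 63.8.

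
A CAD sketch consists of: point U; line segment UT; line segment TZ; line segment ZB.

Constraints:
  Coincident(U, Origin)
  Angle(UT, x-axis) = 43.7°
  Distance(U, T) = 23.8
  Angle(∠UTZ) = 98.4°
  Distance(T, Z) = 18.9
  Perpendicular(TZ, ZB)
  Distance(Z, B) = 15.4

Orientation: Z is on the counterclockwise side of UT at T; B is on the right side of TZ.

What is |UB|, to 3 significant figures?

44.9

U is at the origin; UT runs at 43.7° with length 23.8, so T = 23.8·(cos 43.7°, sin 43.7°) = (17.2, 16.4). ∠UTZ = 98.4°, so TZ runs at 43.7° + (180° − 98.4°) = 125° from the x-axis; with |TZ| = 18.9, Z = T + 18.9·(cos 125°, sin 125°) = (6.29, 31.9). TZ is perpendicular to ZB; with |ZB| = 15.4 on the right of TZ, B = Z + 15.4·(0.816, 0.578) = (18.9, 40.8). Then |UB| = |B − U| = 44.9.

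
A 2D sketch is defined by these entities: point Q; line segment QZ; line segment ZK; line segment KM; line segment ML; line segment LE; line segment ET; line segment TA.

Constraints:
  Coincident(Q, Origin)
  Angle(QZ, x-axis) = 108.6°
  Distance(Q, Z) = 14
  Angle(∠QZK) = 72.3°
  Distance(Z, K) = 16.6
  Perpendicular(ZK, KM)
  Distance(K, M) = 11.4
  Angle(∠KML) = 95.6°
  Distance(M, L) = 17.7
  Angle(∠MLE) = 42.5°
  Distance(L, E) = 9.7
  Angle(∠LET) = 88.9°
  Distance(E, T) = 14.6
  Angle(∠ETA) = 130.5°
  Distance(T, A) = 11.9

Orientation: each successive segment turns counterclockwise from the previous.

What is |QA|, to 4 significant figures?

18.36

Q is at the origin; QZ runs at 108.6° with length 14.0, so Z = (-4.465, 13.27). ∠QZK = 72.3° gives ZK at -143.7° from the x-axis; with |ZK| = 16.6, K = (-17.84, 3.441). ZK ⟂ KM, so KM runs at -53.70°; with |KM| = 11.4, M = (-11.09, -5.746). ∠KML = 95.6° gives ML at 30.70° from the x-axis; with |ML| = 17.7, L = (4.124, 3.290). ∠MLE = 42.5° gives LE at 168.2° from the x-axis; with |LE| = 9.7, E = (-5.371, 5.274). ∠LET = 88.9° gives ET at -100.7° from the x-axis; with |ET| = 14.6, T = (-8.081, -9.072). ∠ETA = 130.5° gives TA at -51.20° from the x-axis; with |TA| = 11.9, A = (-0.6247, -18.35). Then |QA| = |A − Q| = 18.36.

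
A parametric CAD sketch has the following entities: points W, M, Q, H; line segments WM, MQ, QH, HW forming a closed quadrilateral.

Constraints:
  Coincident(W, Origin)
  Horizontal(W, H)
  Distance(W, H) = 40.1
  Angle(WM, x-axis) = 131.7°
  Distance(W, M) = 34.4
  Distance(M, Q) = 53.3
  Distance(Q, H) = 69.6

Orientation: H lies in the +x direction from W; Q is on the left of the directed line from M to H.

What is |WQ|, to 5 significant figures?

65.861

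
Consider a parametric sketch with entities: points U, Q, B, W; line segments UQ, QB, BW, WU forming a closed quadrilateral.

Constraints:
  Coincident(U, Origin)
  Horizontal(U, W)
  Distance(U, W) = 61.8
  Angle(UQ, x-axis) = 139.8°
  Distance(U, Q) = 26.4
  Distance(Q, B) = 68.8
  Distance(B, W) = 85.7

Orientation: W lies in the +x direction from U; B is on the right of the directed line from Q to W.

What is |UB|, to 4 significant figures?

51.10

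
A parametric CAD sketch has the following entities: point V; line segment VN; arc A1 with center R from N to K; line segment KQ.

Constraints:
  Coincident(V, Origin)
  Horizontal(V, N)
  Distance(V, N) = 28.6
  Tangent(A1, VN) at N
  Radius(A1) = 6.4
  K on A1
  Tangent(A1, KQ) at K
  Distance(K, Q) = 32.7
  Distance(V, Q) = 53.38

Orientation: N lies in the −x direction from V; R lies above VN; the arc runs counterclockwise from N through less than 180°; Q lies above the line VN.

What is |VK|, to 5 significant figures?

24.571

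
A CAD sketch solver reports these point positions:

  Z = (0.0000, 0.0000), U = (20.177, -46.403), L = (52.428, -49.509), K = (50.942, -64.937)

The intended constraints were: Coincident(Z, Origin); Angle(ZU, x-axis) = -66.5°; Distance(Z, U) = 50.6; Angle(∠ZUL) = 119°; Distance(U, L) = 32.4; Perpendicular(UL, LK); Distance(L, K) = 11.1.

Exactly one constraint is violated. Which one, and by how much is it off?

Distance(L, K) = 11.1 — off by 4.40.

Z = (0.00, 0.00) ✓; ZU at -66.50° ✓; |ZU| = 50.60 ✓; ∠ZUL = 119.0° ✓; |UL| = 32.40 ✓; ∠(UL, LK) = 90.00° ✓; |LK| = 15.50 ✗.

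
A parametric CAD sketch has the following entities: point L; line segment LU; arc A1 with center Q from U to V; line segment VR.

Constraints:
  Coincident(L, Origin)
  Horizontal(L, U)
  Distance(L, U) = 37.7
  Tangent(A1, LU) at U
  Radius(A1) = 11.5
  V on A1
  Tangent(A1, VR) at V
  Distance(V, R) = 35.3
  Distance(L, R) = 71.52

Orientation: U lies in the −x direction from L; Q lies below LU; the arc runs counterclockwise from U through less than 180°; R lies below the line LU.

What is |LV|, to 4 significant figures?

49.69

L is at the origin; L and U share the same y with |LU| = 37.7 and U on the −x side, so U = (-37.70, 0.000). A1 meets LU tangentially, so QU is at right angles to LU, so Q = U + (0, -11.5) = (-37.70, -11.50). Since QV ⟂ VR (tangency), |QR| = √(11.5² + 35.3²) = 37.13 regardless of where V sits on A1. So R lies on both circle(L, 71.52) and circle(Q, 37.13); the below-LU intersection is R = (-56.98, -43.23). V is the foot of the tangent from R: V = (-48.89, -8.867).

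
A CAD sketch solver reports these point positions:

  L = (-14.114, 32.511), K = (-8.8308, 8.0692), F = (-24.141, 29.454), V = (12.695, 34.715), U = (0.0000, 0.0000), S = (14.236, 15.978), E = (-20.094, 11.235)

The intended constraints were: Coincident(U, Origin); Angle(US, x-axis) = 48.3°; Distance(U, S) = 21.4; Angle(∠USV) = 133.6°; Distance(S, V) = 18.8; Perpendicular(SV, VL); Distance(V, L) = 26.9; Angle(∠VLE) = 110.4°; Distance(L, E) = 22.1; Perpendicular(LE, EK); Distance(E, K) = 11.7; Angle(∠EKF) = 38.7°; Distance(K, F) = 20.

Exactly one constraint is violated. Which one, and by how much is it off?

Distance(K, F) = 20 — off by 6.30.

U = (0.00, 0.00) ✓; US at 48.30° ✓; |US| = 21.40 ✓; ∠USV = 133.6° ✓; |SV| = 18.80 ✓; ∠(SV, VL) = 90.00° ✓; |VL| = 26.90 ✓; ∠VLE = 110.4° ✓; |LE| = 22.10 ✓; ∠(LE, EK) = 90.00° ✓; |EK| = 11.70 ✓; ∠EKF = 38.70° ✓; |KF| = 26.30 ✗.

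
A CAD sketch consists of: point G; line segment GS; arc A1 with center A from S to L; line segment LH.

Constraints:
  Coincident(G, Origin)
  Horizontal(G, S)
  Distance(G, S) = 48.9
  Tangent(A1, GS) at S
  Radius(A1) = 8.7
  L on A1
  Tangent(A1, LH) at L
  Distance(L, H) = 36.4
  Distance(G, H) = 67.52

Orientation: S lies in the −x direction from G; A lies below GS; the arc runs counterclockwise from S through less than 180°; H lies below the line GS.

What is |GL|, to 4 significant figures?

58.36

Checks: G.y = 0.00, S.y = 0.00 ✓; |AL| = 8.700 ✓; ∠(AL, LH) = 90.00° ✓; |LH| = 36.40 ✓; |GH| = 67.52 ✓.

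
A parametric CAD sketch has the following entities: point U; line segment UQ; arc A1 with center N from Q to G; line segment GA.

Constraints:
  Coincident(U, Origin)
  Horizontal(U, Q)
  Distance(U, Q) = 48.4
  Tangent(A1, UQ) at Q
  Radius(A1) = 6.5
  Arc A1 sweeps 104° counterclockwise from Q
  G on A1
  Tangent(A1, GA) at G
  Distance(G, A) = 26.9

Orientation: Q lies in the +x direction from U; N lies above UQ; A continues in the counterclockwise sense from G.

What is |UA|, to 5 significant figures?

59.085

U is at the origin; U and Q share the same y with |UQ| = 48.4 and Q on the +x side, so Q = (48.400, 0.0000). Tangency of A1 to UQ means the radius NQ is perpendicular to UQ, so N = Q + (0, 6.5) = (48.400, 6.5000). On A1, Q sits at bearing -90° from N; a 104° counterclockwise sweep puts G at bearing 14°, so G = N + 6.5·(cos 14°, sin 14°) = (54.707, 8.0725). The tangent condition forces NG to be normal to GA, so GA runs along (−sin 14°, cos 14°); with |GA| = 26.9, A = (48.199, 34.173). Then |UA| = |A − U| = 59.085.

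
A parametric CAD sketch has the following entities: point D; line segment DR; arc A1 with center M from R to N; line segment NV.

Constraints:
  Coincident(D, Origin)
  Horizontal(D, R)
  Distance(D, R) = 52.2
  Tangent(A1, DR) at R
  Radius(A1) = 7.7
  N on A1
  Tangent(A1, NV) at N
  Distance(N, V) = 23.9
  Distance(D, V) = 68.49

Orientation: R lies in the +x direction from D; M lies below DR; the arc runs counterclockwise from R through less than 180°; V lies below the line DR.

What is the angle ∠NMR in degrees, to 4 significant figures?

128.3°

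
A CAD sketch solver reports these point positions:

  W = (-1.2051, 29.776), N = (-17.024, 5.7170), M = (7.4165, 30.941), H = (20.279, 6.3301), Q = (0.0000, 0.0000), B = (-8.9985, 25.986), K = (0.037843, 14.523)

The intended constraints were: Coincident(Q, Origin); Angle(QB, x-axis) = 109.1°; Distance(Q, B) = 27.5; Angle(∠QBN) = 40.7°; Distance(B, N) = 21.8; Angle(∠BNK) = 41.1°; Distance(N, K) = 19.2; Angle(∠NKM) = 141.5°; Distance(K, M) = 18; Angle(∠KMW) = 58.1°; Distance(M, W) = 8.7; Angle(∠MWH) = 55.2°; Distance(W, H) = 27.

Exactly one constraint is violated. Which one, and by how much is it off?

Distance(W, H) = 27 — off by 4.80.

Q = (0.00, 0.00) ✓; QB at 109.1° ✓; |QB| = 27.50 ✓; ∠QBN = 40.70° ✓; |BN| = 21.80 ✓; ∠BNK = 41.10° ✓; |NK| = 19.20 ✓; ∠NKM = 141.5° ✓; |KM| = 18.00 ✓; ∠KMW = 58.10° ✓; |MW| = 8.700 ✓; ∠MWH = 55.20° ✓; |WH| = 31.80 ✗.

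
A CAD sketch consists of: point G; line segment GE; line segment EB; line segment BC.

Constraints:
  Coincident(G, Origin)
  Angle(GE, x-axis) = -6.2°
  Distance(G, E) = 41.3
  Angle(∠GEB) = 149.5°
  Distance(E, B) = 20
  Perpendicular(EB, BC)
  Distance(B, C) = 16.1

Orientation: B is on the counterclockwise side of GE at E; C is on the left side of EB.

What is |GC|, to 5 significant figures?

55.797

G is at the origin; GE runs at -6.2° with length 41.3, so E = 41.3·(cos -6.2°, sin -6.2°) = (41.058, -4.4604). ∠GEB = 149.5°, so EB runs at -6.2° + (180° − 149.5°) = 24.300° from the x-axis; with |EB| = 20.0, B = E + 20.0·(cos 24.300°, sin 24.300°) = (59.287, 3.7699). EB is perpendicular to BC; with |BC| = 16.1 on the left of EB, C = B + 16.1·(-0.41151, 0.91140) = (52.661, 18.444). Then |GC| = |C − G| = 55.797.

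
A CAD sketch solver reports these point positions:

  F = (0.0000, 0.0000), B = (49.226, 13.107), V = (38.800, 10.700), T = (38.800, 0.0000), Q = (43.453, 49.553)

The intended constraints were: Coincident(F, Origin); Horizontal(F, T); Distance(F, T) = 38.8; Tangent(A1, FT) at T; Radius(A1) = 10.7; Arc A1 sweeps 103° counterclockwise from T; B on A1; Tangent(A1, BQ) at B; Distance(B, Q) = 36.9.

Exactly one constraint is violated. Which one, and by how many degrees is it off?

Tangent(A1, BQ) at B — off by 4.00°.

F = (0.00, 0.00) ✓; F.y = 0.00, T.y = 0.00 ✓; |FT| = 38.80 ✓; ∠(VT, TF) = 90.00° ✓; |VT| = 10.70 ✓; bearing(V→B) − bearing(V→T) = 103.0° ✓; |VB| = 10.70 ✓; ∠(VB, BQ) = 94.00° ✗; |BQ| = 36.90 ✓.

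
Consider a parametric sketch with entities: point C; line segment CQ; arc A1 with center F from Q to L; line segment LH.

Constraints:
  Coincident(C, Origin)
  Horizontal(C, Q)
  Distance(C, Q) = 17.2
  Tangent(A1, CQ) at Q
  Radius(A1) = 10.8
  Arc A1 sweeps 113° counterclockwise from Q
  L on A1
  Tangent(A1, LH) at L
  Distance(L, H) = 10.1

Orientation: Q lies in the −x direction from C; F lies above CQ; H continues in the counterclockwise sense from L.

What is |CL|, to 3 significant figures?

16.7

C is at the origin; CQ is horizontal with |CQ| = 17.2 and Q on the −x side, so Q = (-17.2, 0.00). Tangency of A1 to CQ means the radius FQ is perpendicular to CQ, so F = Q + (0, 10.8) = (-17.2, 10.8). On A1, Q sits at bearing -90° from F; a 113° counterclockwise sweep puts L at bearing 23°, so L = F + 10.8·(cos 23°, sin 23°) = (-7.26, 15.0). Then |CL| = |L − C| = 16.7.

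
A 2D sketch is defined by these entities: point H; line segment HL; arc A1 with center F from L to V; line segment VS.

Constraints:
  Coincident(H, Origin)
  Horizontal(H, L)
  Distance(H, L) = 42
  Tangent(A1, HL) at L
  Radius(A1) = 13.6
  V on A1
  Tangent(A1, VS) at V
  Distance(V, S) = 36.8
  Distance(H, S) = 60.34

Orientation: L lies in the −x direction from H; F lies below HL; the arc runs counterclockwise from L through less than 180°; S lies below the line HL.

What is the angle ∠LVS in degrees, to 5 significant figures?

117.15°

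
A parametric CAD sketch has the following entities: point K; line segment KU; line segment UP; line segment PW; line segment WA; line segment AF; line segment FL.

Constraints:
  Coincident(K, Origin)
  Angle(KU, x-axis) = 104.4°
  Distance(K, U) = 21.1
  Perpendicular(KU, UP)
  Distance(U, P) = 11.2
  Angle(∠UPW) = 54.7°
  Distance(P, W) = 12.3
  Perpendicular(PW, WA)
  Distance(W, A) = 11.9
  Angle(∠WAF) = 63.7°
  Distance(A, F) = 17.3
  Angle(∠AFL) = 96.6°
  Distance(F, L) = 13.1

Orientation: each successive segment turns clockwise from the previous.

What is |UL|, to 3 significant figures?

18.0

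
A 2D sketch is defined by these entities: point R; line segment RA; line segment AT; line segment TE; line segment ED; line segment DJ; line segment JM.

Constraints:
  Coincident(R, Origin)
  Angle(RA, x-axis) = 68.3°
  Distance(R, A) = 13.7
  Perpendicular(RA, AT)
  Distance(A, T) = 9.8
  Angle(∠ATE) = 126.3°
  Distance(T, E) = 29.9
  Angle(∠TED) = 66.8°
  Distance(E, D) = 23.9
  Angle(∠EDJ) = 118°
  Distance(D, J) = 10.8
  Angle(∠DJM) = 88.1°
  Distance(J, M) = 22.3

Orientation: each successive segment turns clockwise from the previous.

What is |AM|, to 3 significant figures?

16.1

R is at the origin; RA runs at 68.3° with length 13.7, so A = (5.07, 12.7). The perpendicularity gives AT at right angles to RA, so AT runs at -21.7°; with |AT| = 9.8, T = (14.2, 9.11). ∠ATE = 126.3° gives TE at -75.4° from the x-axis; with |TE| = 29.9, E = (21.7, -19.8). ∠TED = 66.8° gives ED at 171° from the x-axis; with |ED| = 23.9, D = (-1.92, -16.3). ∠EDJ = 118.0° gives DJ at 109° from the x-axis; with |DJ| = 10.8, J = (-5.51, -6.07). ∠DJM = 88.1° gives JM at 17.5° from the x-axis; with |JM| = 22.3, M = (15.8, 0.638). Then |AM| = |M − A| = 16.1.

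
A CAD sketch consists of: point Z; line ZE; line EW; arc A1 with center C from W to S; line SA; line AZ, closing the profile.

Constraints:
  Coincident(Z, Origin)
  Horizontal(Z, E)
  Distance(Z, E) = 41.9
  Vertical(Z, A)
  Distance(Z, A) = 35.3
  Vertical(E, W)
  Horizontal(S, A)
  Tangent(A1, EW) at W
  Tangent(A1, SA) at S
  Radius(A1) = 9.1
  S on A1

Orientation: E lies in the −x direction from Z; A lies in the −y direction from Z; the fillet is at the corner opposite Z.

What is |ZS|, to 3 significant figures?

48.2

Z is at the origin; ZE is horizontal with |ZE| = 41.9 and E on the −x side, so E = (-41.9, 0.00). Z and A share the same x with |ZA| = 35.3 and A on the −y side, so A = (0.00, -35.3). The virtual corner opposite Z is at (-41.9, -35.3). A1 meets EW tangentially, so CW is at right angles to EW and the tangent condition forces CS to be normal to SA, with radius 9.1, so the center C sits 9.1 in from both sides at C = (-32.8, -26.2). That places the tangent points at W = (-41.9, -26.2) on EW and S = (-32.8, -35.3) on SA. Then |ZS| = |S − Z| = 48.2.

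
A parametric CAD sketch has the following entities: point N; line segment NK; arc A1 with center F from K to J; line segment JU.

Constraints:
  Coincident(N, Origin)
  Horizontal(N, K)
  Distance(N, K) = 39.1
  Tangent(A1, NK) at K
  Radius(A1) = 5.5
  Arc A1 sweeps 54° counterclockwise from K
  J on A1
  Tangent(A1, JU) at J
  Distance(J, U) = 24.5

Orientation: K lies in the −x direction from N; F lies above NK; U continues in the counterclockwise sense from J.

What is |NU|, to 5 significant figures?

29.966

N is at the origin; N and K share the same y with |NK| = 39.1 and K on the −x side, so K = (-39.100, 0.0000). The tangent condition forces FK to be normal to NK, so F = K + (0, 5.5) = (-39.100, 5.5000). On A1, K sits at bearing -90° from F; a 54° counterclockwise sweep puts J at bearing -36°, so J = F + 5.5·(cos -36°, sin -36°) = (-34.650, 2.2672). Since A1 is tangent to JU there, FJ ⟂ JU, so JU runs along (−sin -36°, cos -36°); with |JU| = 24.5, U = (-20.250, 22.088). Then |NU| = |U − N| = 29.966.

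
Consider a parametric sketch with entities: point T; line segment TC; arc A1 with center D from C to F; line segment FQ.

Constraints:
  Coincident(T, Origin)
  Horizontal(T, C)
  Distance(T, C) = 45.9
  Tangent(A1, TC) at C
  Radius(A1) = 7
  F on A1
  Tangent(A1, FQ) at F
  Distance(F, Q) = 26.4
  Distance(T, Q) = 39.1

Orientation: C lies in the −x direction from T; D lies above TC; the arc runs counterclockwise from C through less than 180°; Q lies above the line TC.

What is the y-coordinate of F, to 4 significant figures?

3.866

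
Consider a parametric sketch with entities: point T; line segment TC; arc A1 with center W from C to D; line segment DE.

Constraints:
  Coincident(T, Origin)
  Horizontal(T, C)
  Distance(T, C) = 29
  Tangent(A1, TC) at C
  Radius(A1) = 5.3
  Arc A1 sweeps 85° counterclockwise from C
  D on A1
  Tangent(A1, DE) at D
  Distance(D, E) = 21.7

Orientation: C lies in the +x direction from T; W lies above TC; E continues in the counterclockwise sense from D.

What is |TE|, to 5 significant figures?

44.813

T is at the origin; T and C share the same y with |TC| = 29.0 and C on the +x side, so C = (29.000, 0.0000). Tangency of A1 to TC means the radius WC is perpendicular to TC, so W = C + (0, 5.3) = (29.000, 5.3000). On A1, C sits at bearing -90° from W; an 85° counterclockwise sweep puts D at bearing -5°, so D = W + 5.3·(cos -5°, sin -5°) = (34.280, 4.8381). The tangent condition forces WD to be normal to DE, so DE runs along (−sin -5°, cos -5°); with |DE| = 21.7, E = (36.171, 26.455). Then |TE| = |E − T| = 44.813.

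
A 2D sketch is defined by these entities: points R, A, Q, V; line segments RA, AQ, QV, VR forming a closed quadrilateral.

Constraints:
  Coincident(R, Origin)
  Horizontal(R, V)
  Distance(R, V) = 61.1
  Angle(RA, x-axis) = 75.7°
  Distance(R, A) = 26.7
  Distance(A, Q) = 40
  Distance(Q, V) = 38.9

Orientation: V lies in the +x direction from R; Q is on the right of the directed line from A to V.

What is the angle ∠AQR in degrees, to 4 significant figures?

41.20°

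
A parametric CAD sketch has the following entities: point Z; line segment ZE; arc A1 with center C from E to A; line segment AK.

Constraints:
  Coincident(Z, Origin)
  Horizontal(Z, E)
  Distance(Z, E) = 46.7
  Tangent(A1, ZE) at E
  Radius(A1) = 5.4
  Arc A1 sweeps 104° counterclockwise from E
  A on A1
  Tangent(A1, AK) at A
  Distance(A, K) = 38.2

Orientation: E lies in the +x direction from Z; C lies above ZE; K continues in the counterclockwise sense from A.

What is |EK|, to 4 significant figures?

43.95

Z is at the origin; Z and E share the same y with |ZE| = 46.7 and E on the +x side, so E = (46.70, 0.000). Tangency of A1 to ZE means the radius CE is perpendicular to ZE, so C = E + (0, 5.4) = (46.70, 5.400). On A1, E sits at bearing -90° from C; a 104° counterclockwise sweep puts A at bearing 14°, so A = C + 5.4·(cos 14°, sin 14°) = (51.94, 6.706). Tangency of A1 to AK means the radius CA is perpendicular to AK, so AK runs along (−sin 14°, cos 14°); with |AK| = 38.2, K = (42.70, 43.77). Then |EK| = |K − E| = 43.95.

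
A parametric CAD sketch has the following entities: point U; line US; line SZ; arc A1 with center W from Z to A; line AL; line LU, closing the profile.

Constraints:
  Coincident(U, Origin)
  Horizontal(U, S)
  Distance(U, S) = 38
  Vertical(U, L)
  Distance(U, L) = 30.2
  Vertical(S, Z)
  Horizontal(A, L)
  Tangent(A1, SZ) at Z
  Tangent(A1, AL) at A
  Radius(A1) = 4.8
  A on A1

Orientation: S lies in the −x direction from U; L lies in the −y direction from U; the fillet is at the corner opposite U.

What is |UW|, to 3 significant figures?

41.8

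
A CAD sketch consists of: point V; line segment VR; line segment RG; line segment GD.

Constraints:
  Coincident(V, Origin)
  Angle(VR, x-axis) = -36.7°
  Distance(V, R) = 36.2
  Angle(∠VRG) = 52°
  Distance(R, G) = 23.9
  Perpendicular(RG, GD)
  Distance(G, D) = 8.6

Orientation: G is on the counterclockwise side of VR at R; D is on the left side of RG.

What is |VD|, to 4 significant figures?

19.99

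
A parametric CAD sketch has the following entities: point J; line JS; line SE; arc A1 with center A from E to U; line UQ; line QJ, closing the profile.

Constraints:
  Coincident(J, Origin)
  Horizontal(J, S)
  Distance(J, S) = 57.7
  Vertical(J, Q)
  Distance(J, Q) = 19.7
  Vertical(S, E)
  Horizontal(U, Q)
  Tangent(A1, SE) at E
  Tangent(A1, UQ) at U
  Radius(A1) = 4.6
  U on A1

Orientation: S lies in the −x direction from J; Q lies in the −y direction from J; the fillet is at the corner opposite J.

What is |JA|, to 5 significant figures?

55.205

J is at the origin; JS is horizontal with |JS| = 57.7 and S on the −x side, so S = (-57.700, 0.0000). JQ is vertical with |JQ| = 19.7 and Q on the −y side, so Q = (0.0000, -19.700). The virtual corner opposite J is at (-57.700, -19.700). Tangency of A1 to SE means the radius AE is perpendicular to SE and A1 meets UQ tangentially, so AU is at right angles to UQ, with radius 4.6, so the center A sits 4.6 in from both sides at A = (-53.100, -15.100). Then |JA| = |A − J| = 55.205.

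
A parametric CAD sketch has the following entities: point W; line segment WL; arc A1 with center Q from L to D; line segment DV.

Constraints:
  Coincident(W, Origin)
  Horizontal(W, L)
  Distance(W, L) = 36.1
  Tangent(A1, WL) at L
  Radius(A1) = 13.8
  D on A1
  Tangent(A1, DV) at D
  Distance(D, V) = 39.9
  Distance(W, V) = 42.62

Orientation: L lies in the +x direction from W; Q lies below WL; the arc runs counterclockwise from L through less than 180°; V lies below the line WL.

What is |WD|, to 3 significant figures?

25.0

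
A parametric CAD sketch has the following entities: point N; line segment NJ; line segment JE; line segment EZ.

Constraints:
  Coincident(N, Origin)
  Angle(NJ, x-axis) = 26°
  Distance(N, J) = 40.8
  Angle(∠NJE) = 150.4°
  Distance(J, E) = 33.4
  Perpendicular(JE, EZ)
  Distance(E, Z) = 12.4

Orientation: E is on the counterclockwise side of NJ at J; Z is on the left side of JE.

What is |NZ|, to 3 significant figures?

69.3

∠NJE = 150.4°, so JE runs at 26.0° + (180° − 150.4°) = 55.6° from the x-axis; with |JE| = 33.4, E = J + 33.4·(cos 55.6°, sin 55.6°) = (55.5, 45.4). The perpendicularity gives EZ at right angles to JE; with |EZ| = 12.4 on the left of JE, Z = E + 12.4·(-0.825, 0.565) = (45.3, 52.4). Then |NZ| = |Z − N| = 69.3.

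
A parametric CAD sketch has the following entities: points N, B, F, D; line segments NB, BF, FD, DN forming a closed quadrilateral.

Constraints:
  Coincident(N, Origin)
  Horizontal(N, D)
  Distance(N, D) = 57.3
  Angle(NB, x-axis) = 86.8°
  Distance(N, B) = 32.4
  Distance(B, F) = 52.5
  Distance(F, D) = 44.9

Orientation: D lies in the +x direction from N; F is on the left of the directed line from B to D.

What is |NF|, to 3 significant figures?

69.2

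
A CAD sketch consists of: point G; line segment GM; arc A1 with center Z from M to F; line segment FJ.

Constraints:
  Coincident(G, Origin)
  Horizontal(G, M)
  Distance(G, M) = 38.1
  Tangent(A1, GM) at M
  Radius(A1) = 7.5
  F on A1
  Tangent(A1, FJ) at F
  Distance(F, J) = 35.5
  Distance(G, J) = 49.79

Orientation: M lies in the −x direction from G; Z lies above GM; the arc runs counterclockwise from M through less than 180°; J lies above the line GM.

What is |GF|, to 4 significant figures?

31.36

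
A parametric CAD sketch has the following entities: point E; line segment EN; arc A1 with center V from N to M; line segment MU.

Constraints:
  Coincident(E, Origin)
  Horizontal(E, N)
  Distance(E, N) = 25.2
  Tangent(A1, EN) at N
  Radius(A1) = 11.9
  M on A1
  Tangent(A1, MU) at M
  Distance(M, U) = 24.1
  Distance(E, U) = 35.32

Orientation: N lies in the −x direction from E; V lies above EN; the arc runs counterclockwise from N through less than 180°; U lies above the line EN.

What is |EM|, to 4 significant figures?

16.81

Checks: |VM| = 11.90 ✓; ∠(VM, MU) = 90.00° ✓; |MU| = 24.10 ✓; |EU| = 35.32 ✓.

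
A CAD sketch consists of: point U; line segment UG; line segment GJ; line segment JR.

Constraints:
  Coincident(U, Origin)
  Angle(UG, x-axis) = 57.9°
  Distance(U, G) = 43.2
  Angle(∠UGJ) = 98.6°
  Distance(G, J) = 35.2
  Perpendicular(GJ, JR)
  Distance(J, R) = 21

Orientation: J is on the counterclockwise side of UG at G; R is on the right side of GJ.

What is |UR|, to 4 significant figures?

76.13

∠UGJ = 98.6°, so GJ runs at 57.9° + (180° − 98.6°) = 139.3° from the x-axis; with |GJ| = 35.2, J = G + 35.2·(cos 139.3°, sin 139.3°) = (-3.730, 59.55). GJ ⟂ JR; with |JR| = 21.0 on the right of GJ, R = J + 21.0·(0.6521, 0.7581) = (9.964, 75.47). Then |UR| = |R − U| = 76.13.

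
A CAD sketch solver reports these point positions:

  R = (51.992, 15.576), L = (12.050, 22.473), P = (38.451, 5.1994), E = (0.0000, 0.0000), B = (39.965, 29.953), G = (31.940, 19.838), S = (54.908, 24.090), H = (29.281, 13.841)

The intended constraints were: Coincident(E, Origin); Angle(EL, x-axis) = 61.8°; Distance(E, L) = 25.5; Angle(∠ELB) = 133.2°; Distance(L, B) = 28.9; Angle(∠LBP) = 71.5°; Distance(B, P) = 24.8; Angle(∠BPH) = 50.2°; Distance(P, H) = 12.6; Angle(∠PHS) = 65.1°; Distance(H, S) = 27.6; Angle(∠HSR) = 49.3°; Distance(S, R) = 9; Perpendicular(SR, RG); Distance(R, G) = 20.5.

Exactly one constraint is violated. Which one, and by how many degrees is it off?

Perpendicular(SR, RG) — off by 6.91°.

E = (0.00, 0.00) ✓; EL at 61.80° ✓; |EL| = 25.50 ✓; ∠ELB = 133.2° ✓; |LB| = 28.90 ✓; ∠LBP = 71.50° ✓; |BP| = 24.80 ✓; ∠BPH = 50.20° ✓; |PH| = 12.60 ✓; ∠PHS = 65.10° ✓; |HS| = 27.60 ✓; ∠HSR = 49.30° ✓; |SR| = 9.000 ✓; ∠(SR, RG) = 83.09° ✗; |RG| = 20.50 ✓.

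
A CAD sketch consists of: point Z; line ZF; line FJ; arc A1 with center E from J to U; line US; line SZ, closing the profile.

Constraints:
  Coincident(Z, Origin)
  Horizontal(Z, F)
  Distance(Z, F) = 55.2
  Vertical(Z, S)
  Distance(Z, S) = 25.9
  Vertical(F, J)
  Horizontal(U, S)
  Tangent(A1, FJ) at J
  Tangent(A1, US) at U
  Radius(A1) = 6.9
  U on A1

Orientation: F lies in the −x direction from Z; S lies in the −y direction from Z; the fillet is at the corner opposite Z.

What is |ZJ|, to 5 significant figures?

58.378

Z is at the origin; ZF is horizontal with |ZF| = 55.2 and F on the −x side, so F = (-55.200, 0.0000). ZS is vertical with |ZS| = 25.9 and S on the −y side, so S = (0.0000, -25.900). The virtual corner opposite Z is at (-55.200, -25.900). Since A1 is tangent to FJ there, EJ ⟂ FJ and since A1 is tangent to US there, EU ⟂ US, with radius 6.9, so the center E sits 6.9 in from both sides at E = (-48.300, -19.000). That places the tangent points at J = (-55.200, -19.000) on FJ and U = (-48.300, -25.900) on US. Then |ZJ| = |J − Z| = 58.378.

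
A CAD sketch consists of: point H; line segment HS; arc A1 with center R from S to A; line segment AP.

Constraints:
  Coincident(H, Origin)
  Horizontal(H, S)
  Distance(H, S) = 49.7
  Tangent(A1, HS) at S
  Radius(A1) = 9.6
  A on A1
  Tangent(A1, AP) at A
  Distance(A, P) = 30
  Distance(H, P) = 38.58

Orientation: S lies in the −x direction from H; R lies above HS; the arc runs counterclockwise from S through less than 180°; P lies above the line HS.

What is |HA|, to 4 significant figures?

41.92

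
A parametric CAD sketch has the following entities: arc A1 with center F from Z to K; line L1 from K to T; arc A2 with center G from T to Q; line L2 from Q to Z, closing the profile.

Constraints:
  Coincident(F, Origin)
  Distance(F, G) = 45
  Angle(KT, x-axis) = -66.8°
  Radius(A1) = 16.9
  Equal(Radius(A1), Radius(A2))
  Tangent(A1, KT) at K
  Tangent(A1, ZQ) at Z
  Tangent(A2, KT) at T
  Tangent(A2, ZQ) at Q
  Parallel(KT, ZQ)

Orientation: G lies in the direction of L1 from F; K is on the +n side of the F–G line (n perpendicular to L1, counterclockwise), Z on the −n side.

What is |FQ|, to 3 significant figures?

48.1

Tangency of A1 to both parallel lines with radius 16.9 puts K and Z at F ± 16.9·n: K = (15.5, 6.66), Z = (-15.5, -6.66). Equal radii place T and Q the same way about G: T = G + 16.9·n = (33.3, -34.7), Q = G − 16.9·n = (2.19, -48.0). Then |FQ| = |Q − F| = 48.1.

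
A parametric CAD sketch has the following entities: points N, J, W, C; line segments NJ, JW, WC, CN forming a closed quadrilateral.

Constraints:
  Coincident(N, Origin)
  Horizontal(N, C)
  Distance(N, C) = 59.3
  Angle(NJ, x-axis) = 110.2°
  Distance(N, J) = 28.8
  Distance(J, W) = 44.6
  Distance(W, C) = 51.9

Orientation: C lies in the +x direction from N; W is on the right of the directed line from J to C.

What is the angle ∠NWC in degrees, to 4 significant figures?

109.7°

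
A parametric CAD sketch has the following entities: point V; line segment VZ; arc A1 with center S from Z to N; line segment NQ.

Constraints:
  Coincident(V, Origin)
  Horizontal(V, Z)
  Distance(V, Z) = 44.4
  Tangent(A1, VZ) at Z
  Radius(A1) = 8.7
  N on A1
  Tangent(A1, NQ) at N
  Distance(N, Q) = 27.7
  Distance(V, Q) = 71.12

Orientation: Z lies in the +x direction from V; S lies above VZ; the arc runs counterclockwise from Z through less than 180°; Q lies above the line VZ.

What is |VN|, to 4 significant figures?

52.36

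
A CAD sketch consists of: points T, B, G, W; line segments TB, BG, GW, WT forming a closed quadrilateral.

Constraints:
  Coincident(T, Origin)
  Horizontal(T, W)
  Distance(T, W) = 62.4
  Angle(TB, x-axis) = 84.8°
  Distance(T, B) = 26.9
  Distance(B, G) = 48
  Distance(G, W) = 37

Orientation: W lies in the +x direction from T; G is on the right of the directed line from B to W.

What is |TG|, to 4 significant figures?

31.27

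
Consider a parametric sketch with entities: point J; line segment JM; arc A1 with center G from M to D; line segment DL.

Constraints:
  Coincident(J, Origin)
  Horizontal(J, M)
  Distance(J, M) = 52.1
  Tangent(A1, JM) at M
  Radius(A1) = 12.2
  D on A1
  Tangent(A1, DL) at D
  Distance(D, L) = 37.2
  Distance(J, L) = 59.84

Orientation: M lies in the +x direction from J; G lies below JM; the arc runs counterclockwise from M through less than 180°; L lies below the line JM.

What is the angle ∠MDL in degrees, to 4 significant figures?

138.1°

Checks: |JM| = 52.10 ✓; |GD| = 12.20 ✓; ∠(GD, DL) = 90.00° ✓; |DL| = 37.20 ✓; |JL| = 59.84 ✓.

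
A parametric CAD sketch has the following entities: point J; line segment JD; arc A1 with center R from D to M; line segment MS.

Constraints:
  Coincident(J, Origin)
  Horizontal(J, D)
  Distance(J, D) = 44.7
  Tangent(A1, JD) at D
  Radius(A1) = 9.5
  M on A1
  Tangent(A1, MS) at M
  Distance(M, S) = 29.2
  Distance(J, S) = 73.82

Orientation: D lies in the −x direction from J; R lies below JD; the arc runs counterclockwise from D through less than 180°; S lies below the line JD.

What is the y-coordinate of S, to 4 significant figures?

-30.24

J is at the origin; JD is horizontal with |JD| = 44.7 and D on the −x side, so D = (-44.70, 0.000). Tangency of A1 to JD means the radius RD is perpendicular to JD, so R = D + (0, -9.5) = (-44.70, -9.500). Since RM ⟂ MS (tangency), |RS| = √(9.5² + 29.2²) = 30.71 regardless of where M sits on A1. So S lies on both circle(J, 73.82) and circle(R, 30.71); the below-JD intersection is S = (-67.34, -30.24). M is the foot of the tangent from S: M = (-52.97, -4.825).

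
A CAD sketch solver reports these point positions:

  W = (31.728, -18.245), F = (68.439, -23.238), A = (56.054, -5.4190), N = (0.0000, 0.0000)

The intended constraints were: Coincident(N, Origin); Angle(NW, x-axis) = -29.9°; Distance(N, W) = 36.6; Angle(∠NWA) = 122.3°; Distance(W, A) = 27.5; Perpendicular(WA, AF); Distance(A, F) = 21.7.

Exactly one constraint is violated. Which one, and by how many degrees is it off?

Perpendicular(WA, AF) — off by 7.00°.

N = (0.00, 0.00) ✓; NW at -29.90° ✓; |NW| = 36.60 ✓; ∠NWA = 122.3° ✓; |WA| = 27.50 ✓; ∠(WA, AF) = 83.00° ✗; |AF| = 21.70 ✓.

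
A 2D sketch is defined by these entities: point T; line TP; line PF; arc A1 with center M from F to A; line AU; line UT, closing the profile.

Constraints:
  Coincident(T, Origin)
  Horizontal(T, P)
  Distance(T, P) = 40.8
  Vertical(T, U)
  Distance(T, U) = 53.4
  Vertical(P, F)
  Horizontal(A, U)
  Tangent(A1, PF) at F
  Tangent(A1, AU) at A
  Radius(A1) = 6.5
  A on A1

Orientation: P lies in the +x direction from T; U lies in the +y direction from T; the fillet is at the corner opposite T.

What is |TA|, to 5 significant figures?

63.467

T is at the origin; TP is horizontal with |TP| = 40.8 and P on the +x side, so P = (40.800, 0.0000). TU is vertical with |TU| = 53.4 and U on the +y side, so U = (0.0000, 53.400). The virtual corner opposite T is at (40.800, 53.400). Since A1 is tangent to PF there, MF ⟂ PF and A1 meets AU tangentially, so MA is at right angles to AU, with radius 6.5, so the center M sits 6.5 in from both sides at M = (34.300, 46.900). That places the tangent points at F = (40.800, 46.900) on PF and A = (34.300, 53.400) on AU. Then |TA| = |A − T| = 63.467.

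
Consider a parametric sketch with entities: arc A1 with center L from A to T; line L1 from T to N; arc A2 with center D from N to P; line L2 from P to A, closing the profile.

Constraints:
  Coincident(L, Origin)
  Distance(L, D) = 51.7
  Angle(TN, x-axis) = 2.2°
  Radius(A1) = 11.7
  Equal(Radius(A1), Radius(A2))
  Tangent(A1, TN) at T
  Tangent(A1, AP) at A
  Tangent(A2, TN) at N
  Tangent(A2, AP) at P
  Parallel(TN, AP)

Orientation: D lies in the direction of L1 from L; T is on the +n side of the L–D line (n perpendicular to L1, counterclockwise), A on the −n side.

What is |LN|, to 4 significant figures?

53.01

The slot axis is L1's direction at 2.2°, so u = (cos 2.2°, sin 2.2°) = (0.9993, 0.03839) and n = (−sin 2.2°, cos 2.2°) = (-0.03839, 0.9993). L is at the origin and D lies 51.7 along u from L, so D = 51.7·u = (51.66, 1.985). Tangency of A1 to both parallel lines with radius 11.7 puts T and A at L ± 11.7·n: T = (-0.4491, 11.69), A = (0.4491, -11.69). Equal radii place N and P the same way about D: N = D + 11.7·n = (51.21, 13.68), P = D − 11.7·n = (52.11, -9.707). Then |LN| = |N − L| = 53.01.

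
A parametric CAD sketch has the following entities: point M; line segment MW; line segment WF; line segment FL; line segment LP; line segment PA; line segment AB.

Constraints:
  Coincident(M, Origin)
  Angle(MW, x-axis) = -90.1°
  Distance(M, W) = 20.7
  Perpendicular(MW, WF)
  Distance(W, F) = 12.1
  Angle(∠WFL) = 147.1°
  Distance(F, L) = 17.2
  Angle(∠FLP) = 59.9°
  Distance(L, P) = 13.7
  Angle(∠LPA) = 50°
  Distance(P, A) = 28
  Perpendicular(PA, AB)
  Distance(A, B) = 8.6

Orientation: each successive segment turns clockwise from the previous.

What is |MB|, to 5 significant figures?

42.085

M is at the origin; MW runs at -90.1° with length 20.7, so W = (-0.036128, -20.700). The perpendicularity gives WF at right angles to MW, so WF runs at 179.90°; with |WF| = 12.1, F = (-12.136, -20.679). ∠WFL = 147.1° gives FL at 147.00° from the x-axis; with |FL| = 17.2, L = (-26.561, -11.311). ∠FLP = 59.9° gives LP at 26.900° from the x-axis; with |LP| = 13.7, P = (-14.344, -5.1127). ∠LPA = 50.0° gives PA at -103.10° from the x-axis; with |PA| = 28.0, A = (-20.690, -32.384). PA ⟂ AB, so AB runs at 166.90°; with |AB| = 8.6, B = (-29.066, -30.435). Then |MB| = |B − M| = 42.085.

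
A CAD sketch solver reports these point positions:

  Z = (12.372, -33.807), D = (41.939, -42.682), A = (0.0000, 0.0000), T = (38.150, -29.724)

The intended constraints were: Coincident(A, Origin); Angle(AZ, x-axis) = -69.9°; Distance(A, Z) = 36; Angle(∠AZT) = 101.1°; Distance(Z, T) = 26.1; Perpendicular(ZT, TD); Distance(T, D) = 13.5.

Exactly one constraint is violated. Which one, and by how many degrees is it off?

Perpendicular(ZT, TD) — off by 7.30°.

A = (0.00, 0.00) ✓; AZ at -69.90° ✓; |AZ| = 36.00 ✓; ∠AZT = 101.1° ✓; |ZT| = 26.10 ✓; ∠(ZT, TD) = 82.70° ✗; |TD| = 13.50 ✓.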